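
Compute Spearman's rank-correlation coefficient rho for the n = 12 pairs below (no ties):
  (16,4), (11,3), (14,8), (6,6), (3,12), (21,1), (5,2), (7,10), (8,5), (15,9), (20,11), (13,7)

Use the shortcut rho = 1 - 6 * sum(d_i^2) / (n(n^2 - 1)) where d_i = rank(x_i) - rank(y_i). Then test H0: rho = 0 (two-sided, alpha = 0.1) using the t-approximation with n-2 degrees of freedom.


Step 1: Rank x and y separately (midranks; no ties here).
rank(x): 16->10, 11->6, 14->8, 6->3, 3->1, 21->12, 5->2, 7->4, 8->5, 15->9, 20->11, 13->7
rank(y): 4->4, 3->3, 8->8, 6->6, 12->12, 1->1, 2->2, 10->10, 5->5, 9->9, 11->11, 7->7
Step 2: d_i = R_x(i) - R_y(i); compute d_i^2.
  (10-4)^2=36, (6-3)^2=9, (8-8)^2=0, (3-6)^2=9, (1-12)^2=121, (12-1)^2=121, (2-2)^2=0, (4-10)^2=36, (5-5)^2=0, (9-9)^2=0, (11-11)^2=0, (7-7)^2=0
sum(d^2) = 332.
Step 3: rho = 1 - 6*332 / (12*(12^2 - 1)) = 1 - 1992/1716 = -0.160839.
Step 4: Under H0, t = rho * sqrt((n-2)/(1-rho^2)) = -0.5153 ~ t(10).
Step 5: Two-sided p-value from the t-distribution with 10 df = 0.617523.
Step 6: alpha = 0.1. fail to reject H0.

rho = -0.1608, p = 0.617523, fail to reject H0 at alpha = 0.1.


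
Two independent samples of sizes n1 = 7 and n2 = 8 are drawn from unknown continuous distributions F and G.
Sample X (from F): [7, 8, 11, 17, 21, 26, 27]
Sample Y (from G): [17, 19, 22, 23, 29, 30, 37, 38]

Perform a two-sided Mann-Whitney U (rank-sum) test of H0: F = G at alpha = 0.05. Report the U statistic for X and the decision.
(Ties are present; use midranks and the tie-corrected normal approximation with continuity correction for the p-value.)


Step 1: Combine and sort all 15 observations; assign midranks.
sorted (value, group): (7,X), (8,X), (11,X), (17,X), (17,Y), (19,Y), (21,X), (22,Y), (23,Y), (26,X), (27,X), (29,Y), (30,Y), (37,Y), (38,Y)
ranks: 7->1, 8->2, 11->3, 17->4.5, 17->4.5, 19->6, 21->7, 22->8, 23->9, 26->10, 27->11, 29->12, 30->13, 37->14, 38->15
Step 2: Rank sum for X: R1 = 1 + 2 + 3 + 4.5 + 7 + 10 + 11 = 38.5.
Step 3: U_X = R1 - n1(n1+1)/2 = 38.5 - 7*8/2 = 38.5 - 28 = 10.5.
       U_Y = n1*n2 - U_X = 56 - 10.5 = 45.5.
Step 4: Ties are present, so use the tie-corrected normal approximation (with continuity correction) for the p-value.
Step 5: p-value = 0.048939; compare to alpha = 0.05. reject H0.

U_X = 10.5, p = 0.048939, reject H0 at alpha = 0.05.


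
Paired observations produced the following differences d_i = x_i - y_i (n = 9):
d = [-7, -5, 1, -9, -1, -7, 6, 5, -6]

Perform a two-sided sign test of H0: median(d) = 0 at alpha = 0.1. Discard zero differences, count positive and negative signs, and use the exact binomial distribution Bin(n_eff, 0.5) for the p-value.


Step 1: Discard zero differences. Original n = 9; n_eff = number of nonzero differences = 9.
Nonzero differences (with sign): -7, -5, +1, -9, -1, -7, +6, +5, -6
Step 2: Count signs: positive = 3, negative = 6.
Step 3: Under H0: P(positive) = 0.5, so the number of positives S ~ Bin(9, 0.5).
Step 4: Two-sided exact p-value = sum of Bin(9,0.5) probabilities at or below the observed probability = 0.507812.
Step 5: alpha = 0.1. fail to reject H0.

n_eff = 9, pos = 3, neg = 6, p = 0.507812, fail to reject H0.


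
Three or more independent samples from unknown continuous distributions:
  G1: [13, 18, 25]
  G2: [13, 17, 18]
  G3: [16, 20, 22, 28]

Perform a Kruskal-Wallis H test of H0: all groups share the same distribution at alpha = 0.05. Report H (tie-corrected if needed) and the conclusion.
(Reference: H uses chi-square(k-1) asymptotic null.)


Step 1: Combine all N = 10 observations and assign midranks.
sorted (value, group, rank): (13,G1,1.5), (13,G2,1.5), (16,G3,3), (17,G2,4), (18,G1,5.5), (18,G2,5.5), (20,G3,7), (22,G3,8), (25,G1,9), (28,G3,10)
Step 2: Sum ranks within each group.
R_1 = 16 (n_1 = 3)
R_2 = 11 (n_2 = 3)
R_3 = 28 (n_3 = 4)
Step 3: H = 12/(N(N+1)) * sum(R_i^2/n_i) - 3(N+1)
     = 12/(10*11) * (16^2/3 + 11^2/3 + 28^2/4) - 3*11
     = 0.109091 * 321.667 - 33
     = 2.090909.
Step 4: Ties present; correction factor C = 1 - 12/(10^3 - 10) = 0.987879. Corrected H = 2.090909 / 0.987879 = 2.116564.
Step 5: Under H0, H ~ chi^2(2); p-value = 0.347051.
Step 6: alpha = 0.05. fail to reject H0.

H = 2.1166, df = 2, p = 0.347051, fail to reject H0.


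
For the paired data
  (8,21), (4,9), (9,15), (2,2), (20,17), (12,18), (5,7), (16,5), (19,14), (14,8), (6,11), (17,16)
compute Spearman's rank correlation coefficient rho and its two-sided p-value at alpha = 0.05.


Step 1: Rank x and y separately (midranks; no ties here).
rank(x): 8->5, 4->2, 9->6, 2->1, 20->12, 12->7, 5->3, 16->9, 19->11, 14->8, 6->4, 17->10
rank(y): 21->12, 9->5, 15->8, 2->1, 17->10, 18->11, 7->3, 5->2, 14->7, 8->4, 11->6, 16->9
Step 2: d_i = R_x(i) - R_y(i); compute d_i^2.
  (5-12)^2=49, (2-5)^2=9, (6-8)^2=4, (1-1)^2=0, (12-10)^2=4, (7-11)^2=16, (3-3)^2=0, (9-2)^2=49, (11-7)^2=16, (8-4)^2=16, (4-6)^2=4, (10-9)^2=1
sum(d^2) = 168.
Step 3: rho = 1 - 6*168 / (12*(12^2 - 1)) = 1 - 1008/1716 = 0.412587.
Step 4: Under H0, t = rho * sqrt((n-2)/(1-rho^2)) = 1.4323 ~ t(10).
Step 5: Two-sided p-value from the t-distribution with 10 df = 0.182564.
Step 6: alpha = 0.05. fail to reject H0.

rho = 0.4126, p = 0.182564, fail to reject H0 at alpha = 0.05.


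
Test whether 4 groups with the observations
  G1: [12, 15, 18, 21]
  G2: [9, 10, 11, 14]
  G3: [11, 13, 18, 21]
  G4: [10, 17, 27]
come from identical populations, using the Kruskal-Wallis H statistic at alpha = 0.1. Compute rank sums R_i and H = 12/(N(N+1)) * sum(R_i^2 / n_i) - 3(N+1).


Step 1: Combine all N = 15 observations and assign midranks.
sorted (value, group, rank): (9,G2,1), (10,G2,2.5), (10,G4,2.5), (11,G2,4.5), (11,G3,4.5), (12,G1,6), (13,G3,7), (14,G2,8), (15,G1,9), (17,G4,10), (18,G1,11.5), (18,G3,11.5), (21,G1,13.5), (21,G3,13.5), (27,G4,15)
Step 2: Sum ranks within each group.
R_1 = 40 (n_1 = 4)
R_2 = 16 (n_2 = 4)
R_3 = 36.5 (n_3 = 4)
R_4 = 27.5 (n_4 = 3)
Step 3: H = 12/(N(N+1)) * sum(R_i^2/n_i) - 3(N+1)
     = 12/(15*16) * (40^2/4 + 16^2/4 + 36.5^2/4 + 27.5^2/3) - 3*16
     = 0.050000 * 1049.15 - 48
     = 4.457292.
Step 4: Ties present; correction factor C = 1 - 24/(15^3 - 15) = 0.992857. Corrected H = 4.457292 / 0.992857 = 4.489359.
Step 5: Under H0, H ~ chi^2(3); p-value = 0.213241.
Step 6: alpha = 0.1. fail to reject H0.

H = 4.4894, df = 3, p = 0.213241, fail to reject H0.


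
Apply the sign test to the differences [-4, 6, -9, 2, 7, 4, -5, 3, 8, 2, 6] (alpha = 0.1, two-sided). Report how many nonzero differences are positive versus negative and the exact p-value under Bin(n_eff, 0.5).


Step 1: Discard zero differences. Original n = 11; n_eff = number of nonzero differences = 11.
Nonzero differences (with sign): -4, +6, -9, +2, +7, +4, -5, +3, +8, +2, +6
Step 2: Count signs: positive = 8, negative = 3.
Step 3: Under H0: P(positive) = 0.5, so the number of positives S ~ Bin(11, 0.5).
Step 4: Two-sided exact p-value = sum of Bin(11,0.5) probabilities at or below the observed probability = 0.226562.
Step 5: alpha = 0.1. fail to reject H0.

n_eff = 11, pos = 8, neg = 3, p = 0.226562, fail to reject H0.


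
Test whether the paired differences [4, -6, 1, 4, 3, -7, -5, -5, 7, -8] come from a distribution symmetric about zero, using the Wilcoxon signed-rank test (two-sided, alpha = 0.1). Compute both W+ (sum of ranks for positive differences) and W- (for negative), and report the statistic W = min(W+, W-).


Step 1: Drop any zero differences (none here) and take |d_i|.
|d| = [4, 6, 1, 4, 3, 7, 5, 5, 7, 8]
Step 2: Midrank |d_i| (ties get averaged ranks).
ranks: |4|->3.5, |6|->7, |1|->1, |4|->3.5, |3|->2, |7|->8.5, |5|->5.5, |5|->5.5, |7|->8.5, |8|->10
Step 3: Attach original signs; sum ranks with positive sign and with negative sign.
W+ = 3.5 + 1 + 3.5 + 2 + 8.5 = 18.5
W- = 7 + 8.5 + 5.5 + 5.5 + 10 = 36.5
(Check: W+ + W- = 55 should equal n(n+1)/2 = 55.)
Step 4: Test statistic W = min(W+, W-) = 18.5.
Step 5: Ties in |d|, so use the tie-corrected normal approximation.
        E[W] = n(n+1)/4 = 10*11/4 = 27.5.
        Tie groups: |d|=4 (t=2), |d|=5 (t=2), |d|=7 (t=2); sum(t^3 - t) = 18.
        Var[W] = n(n+1)(2n+1)/24 - sum(t^3-t)/48 = 2310/24 - 18/48 = 95.875.
        z = (W - E[W]) / sqrt(Var[W]) = (18.5 - 27.5) / 9.7916 = -0.9192.
        Two-sided p = 2*Phi(z) = 0.358013.
Step 6: alpha = 0.1. fail to reject H0.

W+ = 18.5, W- = 36.5, W = min = 18.5, p = 0.358013, fail to reject H0.


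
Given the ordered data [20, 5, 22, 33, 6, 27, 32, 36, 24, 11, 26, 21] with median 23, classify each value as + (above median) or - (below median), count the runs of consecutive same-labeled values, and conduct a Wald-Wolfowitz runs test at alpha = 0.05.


Step 1: Compute median = 23; label A = above, B = below.
Labels in order: BBBABAAAABAB  (n_A = 6, n_B = 6)
Step 2: Count runs R = 7.
Step 3: Under H0 (random ordering), E[R] = 2*n_A*n_B/(n_A+n_B) + 1 = 2*6*6/12 + 1 = 7.0000.
        Var[R] = 2*n_A*n_B*(2*n_A*n_B - n_A - n_B) / ((n_A+n_B)^2 * (n_A+n_B-1)) = 4320/1584 = 2.7273.
        SD[R] = 1.6514.
Step 4: R = E[R], so z = 0 with no continuity correction.
Step 5: Two-sided p-value via normal approximation = 2*(1 - Phi(|z|)) = 1.000000.
Step 6: alpha = 0.05. fail to reject H0.

R = 7, z = 0.0000, p = 1.000000, fail to reject H0.


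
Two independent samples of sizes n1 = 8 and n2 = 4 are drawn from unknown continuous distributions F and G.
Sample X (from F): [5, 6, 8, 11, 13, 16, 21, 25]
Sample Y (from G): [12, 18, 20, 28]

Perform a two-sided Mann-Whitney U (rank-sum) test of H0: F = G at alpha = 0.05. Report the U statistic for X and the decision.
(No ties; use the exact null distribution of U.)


Step 1: Combine and sort all 12 observations; assign midranks.
sorted (value, group): (5,X), (6,X), (8,X), (11,X), (12,Y), (13,X), (16,X), (18,Y), (20,Y), (21,X), (25,X), (28,Y)
ranks: 5->1, 6->2, 8->3, 11->4, 12->5, 13->6, 16->7, 18->8, 20->9, 21->10, 25->11, 28->12
Step 2: Rank sum for X: R1 = 1 + 2 + 3 + 4 + 6 + 7 + 10 + 11 = 44.
Step 3: U_X = R1 - n1(n1+1)/2 = 44 - 8*9/2 = 44 - 36 = 8.
       U_Y = n1*n2 - U_X = 32 - 8 = 24.
Step 4: No ties, so the exact null distribution of U (based on enumerating the C(12,8) = 495 equally likely rank assignments) gives the two-sided p-value.
Step 5: p-value = 0.214141; compare to alpha = 0.05. fail to reject H0.

U_X = 8, p = 0.214141, fail to reject H0 at alpha = 0.05.


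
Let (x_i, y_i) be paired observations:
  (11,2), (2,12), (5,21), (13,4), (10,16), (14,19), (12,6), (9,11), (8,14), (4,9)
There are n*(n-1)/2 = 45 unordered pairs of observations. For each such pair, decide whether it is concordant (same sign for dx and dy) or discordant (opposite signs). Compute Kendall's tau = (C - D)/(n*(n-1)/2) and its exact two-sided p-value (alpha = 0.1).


Step 1: Enumerate the 45 unordered pairs (i,j) with i<j and classify each by sign(x_j-x_i) * sign(y_j-y_i).
  (1,2):dx=-9,dy=+10->D; (1,3):dx=-6,dy=+19->D; (1,4):dx=+2,dy=+2->C; (1,5):dx=-1,dy=+14->D
  (1,6):dx=+3,dy=+17->C; (1,7):dx=+1,dy=+4->C; (1,8):dx=-2,dy=+9->D; (1,9):dx=-3,dy=+12->D
  (1,10):dx=-7,dy=+7->D; (2,3):dx=+3,dy=+9->C; (2,4):dx=+11,dy=-8->D; (2,5):dx=+8,dy=+4->C
  (2,6):dx=+12,dy=+7->C; (2,7):dx=+10,dy=-6->D; (2,8):dx=+7,dy=-1->D; (2,9):dx=+6,dy=+2->C
  (2,10):dx=+2,dy=-3->D; (3,4):dx=+8,dy=-17->D; (3,5):dx=+5,dy=-5->D; (3,6):dx=+9,dy=-2->D
  (3,7):dx=+7,dy=-15->D; (3,8):dx=+4,dy=-10->D; (3,9):dx=+3,dy=-7->D; (3,10):dx=-1,dy=-12->C
  (4,5):dx=-3,dy=+12->D; (4,6):dx=+1,dy=+15->C; (4,7):dx=-1,dy=+2->D; (4,8):dx=-4,dy=+7->D
  (4,9):dx=-5,dy=+10->D; (4,10):dx=-9,dy=+5->D; (5,6):dx=+4,dy=+3->C; (5,7):dx=+2,dy=-10->D
  (5,8):dx=-1,dy=-5->C; (5,9):dx=-2,dy=-2->C; (5,10):dx=-6,dy=-7->C; (6,7):dx=-2,dy=-13->C
  (6,8):dx=-5,dy=-8->C; (6,9):dx=-6,dy=-5->C; (6,10):dx=-10,dy=-10->C; (7,8):dx=-3,dy=+5->D
  (7,9):dx=-4,dy=+8->D; (7,10):dx=-8,dy=+3->D; (8,9):dx=-1,dy=+3->D; (8,10):dx=-5,dy=-2->C
  (9,10):dx=-4,dy=-5->C
Step 2: C = 19, D = 26, total pairs = 45.
Step 3: tau = (C - D)/(n(n-1)/2) = (19 - 26)/45 = -0.155556.
Step 4: Exact two-sided p-value (enumerate n! = 3628800 permutations of y under H0): p = 0.600654.
Step 5: alpha = 0.1. fail to reject H0.

tau_b = -0.1556 (C=19, D=26), p = 0.600654, fail to reject H0.


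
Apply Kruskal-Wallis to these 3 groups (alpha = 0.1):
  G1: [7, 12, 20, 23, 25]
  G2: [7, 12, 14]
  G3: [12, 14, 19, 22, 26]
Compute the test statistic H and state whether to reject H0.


Step 1: Combine all N = 13 observations and assign midranks.
sorted (value, group, rank): (7,G1,1.5), (7,G2,1.5), (12,G1,4), (12,G2,4), (12,G3,4), (14,G2,6.5), (14,G3,6.5), (19,G3,8), (20,G1,9), (22,G3,10), (23,G1,11), (25,G1,12), (26,G3,13)
Step 2: Sum ranks within each group.
R_1 = 37.5 (n_1 = 5)
R_2 = 12 (n_2 = 3)
R_3 = 41.5 (n_3 = 5)
Step 3: H = 12/(N(N+1)) * sum(R_i^2/n_i) - 3(N+1)
     = 12/(13*14) * (37.5^2/5 + 12^2/3 + 41.5^2/5) - 3*14
     = 0.065934 * 673.7 - 42
     = 2.419780.
Step 4: Ties present; correction factor C = 1 - 36/(13^3 - 13) = 0.983516. Corrected H = 2.419780 / 0.983516 = 2.460335.
Step 5: Under H0, H ~ chi^2(2); p-value = 0.292244.
Step 6: alpha = 0.1. fail to reject H0.

H = 2.4603, df = 2, p = 0.292244, fail to reject H0.


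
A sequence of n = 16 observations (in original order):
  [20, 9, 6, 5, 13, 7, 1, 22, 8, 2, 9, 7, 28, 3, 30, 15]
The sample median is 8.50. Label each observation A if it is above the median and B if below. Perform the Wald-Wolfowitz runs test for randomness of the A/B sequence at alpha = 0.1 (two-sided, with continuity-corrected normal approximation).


Step 1: Compute median = 8.50; label A = above, B = below.
Labels in order: AABBABBABBABABAA  (n_A = 8, n_B = 8)
Step 2: Count runs R = 11.
Step 3: Under H0 (random ordering), E[R] = 2*n_A*n_B/(n_A+n_B) + 1 = 2*8*8/16 + 1 = 9.0000.
        Var[R] = 2*n_A*n_B*(2*n_A*n_B - n_A - n_B) / ((n_A+n_B)^2 * (n_A+n_B-1)) = 14336/3840 = 3.7333.
        SD[R] = 1.9322.
Step 4: Continuity-corrected z = (R - 0.5 - E[R]) / SD[R] = (11 - 0.5 - 9.0000) / 1.9322 = 0.7763.
Step 5: Two-sided p-value via normal approximation = 2*(1 - Phi(|z|)) = 0.437558.
Step 6: alpha = 0.1. fail to reject H0.

R = 11, z = 0.7763, p = 0.437558, fail to reject H0.


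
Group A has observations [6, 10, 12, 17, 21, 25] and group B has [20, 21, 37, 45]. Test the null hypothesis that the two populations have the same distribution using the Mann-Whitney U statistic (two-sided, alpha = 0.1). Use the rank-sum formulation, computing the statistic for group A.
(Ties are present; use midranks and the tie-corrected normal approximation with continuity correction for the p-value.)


Step 1: Combine and sort all 10 observations; assign midranks.
sorted (value, group): (6,X), (10,X), (12,X), (17,X), (20,Y), (21,X), (21,Y), (25,X), (37,Y), (45,Y)
ranks: 6->1, 10->2, 12->3, 17->4, 20->5, 21->6.5, 21->6.5, 25->8, 37->9, 45->10
Step 2: Rank sum for X: R1 = 1 + 2 + 3 + 4 + 6.5 + 8 = 24.5.
Step 3: U_X = R1 - n1(n1+1)/2 = 24.5 - 6*7/2 = 24.5 - 21 = 3.5.
       U_Y = n1*n2 - U_X = 24 - 3.5 = 20.5.
Step 4: Ties are present, so use the tie-corrected normal approximation (with continuity correction) for the p-value.
Step 5: p-value = 0.087118; compare to alpha = 0.1. reject H0.

U_X = 3.5, p = 0.087118, reject H0 at alpha = 0.1.


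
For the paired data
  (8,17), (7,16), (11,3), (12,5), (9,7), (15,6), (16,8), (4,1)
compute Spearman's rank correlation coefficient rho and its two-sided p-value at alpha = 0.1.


Step 1: Rank x and y separately (midranks; no ties here).
rank(x): 8->3, 7->2, 11->5, 12->6, 9->4, 15->7, 16->8, 4->1
rank(y): 17->8, 16->7, 3->2, 5->3, 7->5, 6->4, 8->6, 1->1
Step 2: d_i = R_x(i) - R_y(i); compute d_i^2.
  (3-8)^2=25, (2-7)^2=25, (5-2)^2=9, (6-3)^2=9, (4-5)^2=1, (7-4)^2=9, (8-6)^2=4, (1-1)^2=0
sum(d^2) = 82.
Step 3: rho = 1 - 6*82 / (8*(8^2 - 1)) = 1 - 492/504 = 0.023810.
Step 4: Under H0, t = rho * sqrt((n-2)/(1-rho^2)) = 0.0583 ~ t(6).
Step 5: Two-sided p-value from the t-distribution with 6 df = 0.955374.
Step 6: alpha = 0.1. fail to reject H0.

rho = 0.0238, p = 0.955374, fail to reject H0 at alpha = 0.1.


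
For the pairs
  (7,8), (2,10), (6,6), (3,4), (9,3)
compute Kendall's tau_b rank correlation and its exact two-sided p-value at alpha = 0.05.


Step 1: Enumerate the 10 unordered pairs (i,j) with i<j and classify each by sign(x_j-x_i) * sign(y_j-y_i).
  (1,2):dx=-5,dy=+2->D; (1,3):dx=-1,dy=-2->C; (1,4):dx=-4,dy=-4->C; (1,5):dx=+2,dy=-5->D
  (2,3):dx=+4,dy=-4->D; (2,4):dx=+1,dy=-6->D; (2,5):dx=+7,dy=-7->D; (3,4):dx=-3,dy=-2->C
  (3,5):dx=+3,dy=-3->D; (4,5):dx=+6,dy=-1->D
Step 2: C = 3, D = 7, total pairs = 10.
Step 3: tau = (C - D)/(n(n-1)/2) = (3 - 7)/10 = -0.400000.
Step 4: Exact two-sided p-value (enumerate n! = 120 permutations of y under H0): p = 0.483333.
Step 5: alpha = 0.05. fail to reject H0.

tau_b = -0.4000 (C=3, D=7), p = 0.483333, fail to reject H0.


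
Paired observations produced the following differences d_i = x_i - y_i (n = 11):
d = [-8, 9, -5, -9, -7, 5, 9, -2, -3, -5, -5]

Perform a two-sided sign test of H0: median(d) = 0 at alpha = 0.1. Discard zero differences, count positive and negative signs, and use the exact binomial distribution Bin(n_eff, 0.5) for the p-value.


Step 1: Discard zero differences. Original n = 11; n_eff = number of nonzero differences = 11.
Nonzero differences (with sign): -8, +9, -5, -9, -7, +5, +9, -2, -3, -5, -5
Step 2: Count signs: positive = 3, negative = 8.
Step 3: Under H0: P(positive) = 0.5, so the number of positives S ~ Bin(11, 0.5).
Step 4: Two-sided exact p-value = sum of Bin(11,0.5) probabilities at or below the observed probability = 0.226562.
Step 5: alpha = 0.1. fail to reject H0.

n_eff = 11, pos = 3, neg = 8, p = 0.226562, fail to reject H0.


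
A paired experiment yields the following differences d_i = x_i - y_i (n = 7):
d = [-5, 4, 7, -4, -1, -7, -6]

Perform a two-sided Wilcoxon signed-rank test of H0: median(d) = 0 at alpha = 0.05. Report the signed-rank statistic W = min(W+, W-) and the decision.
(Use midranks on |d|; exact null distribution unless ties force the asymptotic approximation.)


Step 1: Drop any zero differences (none here) and take |d_i|.
|d| = [5, 4, 7, 4, 1, 7, 6]
Step 2: Midrank |d_i| (ties get averaged ranks).
ranks: |5|->4, |4|->2.5, |7|->6.5, |4|->2.5, |1|->1, |7|->6.5, |6|->5
Step 3: Attach original signs; sum ranks with positive sign and with negative sign.
W+ = 2.5 + 6.5 = 9
W- = 4 + 2.5 + 1 + 6.5 + 5 = 19
(Check: W+ + W- = 28 should equal n(n+1)/2 = 28.)
Step 4: Test statistic W = min(W+, W-) = 9.
Step 5: Ties in |d|, so use the tie-corrected normal approximation.
        E[W] = n(n+1)/4 = 7*8/4 = 14.
        Tie groups: |d|=4 (t=2), |d|=7 (t=2); sum(t^3 - t) = 12.
        Var[W] = n(n+1)(2n+1)/24 - sum(t^3-t)/48 = 840/24 - 12/48 = 34.75.
        z = (W - E[W]) / sqrt(Var[W]) = (9 - 14) / 5.8949 = -0.8482.
        Two-sided p = 2*Phi(z) = 0.396333.
Step 6: alpha = 0.05. fail to reject H0.

W+ = 9, W- = 19, W = min = 9, p = 0.396333, fail to reject H0.


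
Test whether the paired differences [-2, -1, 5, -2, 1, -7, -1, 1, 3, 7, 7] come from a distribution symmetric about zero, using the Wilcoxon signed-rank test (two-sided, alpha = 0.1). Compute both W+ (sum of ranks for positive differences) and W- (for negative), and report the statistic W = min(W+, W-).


Step 1: Drop any zero differences (none here) and take |d_i|.
|d| = [2, 1, 5, 2, 1, 7, 1, 1, 3, 7, 7]
Step 2: Midrank |d_i| (ties get averaged ranks).
ranks: |2|->5.5, |1|->2.5, |5|->8, |2|->5.5, |1|->2.5, |7|->10, |1|->2.5, |1|->2.5, |3|->7, |7|->10, |7|->10
Step 3: Attach original signs; sum ranks with positive sign and with negative sign.
W+ = 8 + 2.5 + 2.5 + 7 + 10 + 10 = 40
W- = 5.5 + 2.5 + 5.5 + 10 + 2.5 = 26
(Check: W+ + W- = 66 should equal n(n+1)/2 = 66.)
Step 4: Test statistic W = min(W+, W-) = 26.
Step 5: Ties in |d|, so use the tie-corrected normal approximation.
        E[W] = n(n+1)/4 = 11*12/4 = 33.
        Tie groups: |d|=1 (t=4), |d|=2 (t=2), |d|=7 (t=3); sum(t^3 - t) = 90.
        Var[W] = n(n+1)(2n+1)/24 - sum(t^3-t)/48 = 3036/24 - 90/48 = 124.625.
        z = (W - E[W]) / sqrt(Var[W]) = (26 - 33) / 11.1636 = -0.6270.
        Two-sided p = 2*Phi(z) = 0.530633.
Step 6: alpha = 0.1. fail to reject H0.

W+ = 40, W- = 26, W = min = 26, p = 0.530633, fail to reject H0.


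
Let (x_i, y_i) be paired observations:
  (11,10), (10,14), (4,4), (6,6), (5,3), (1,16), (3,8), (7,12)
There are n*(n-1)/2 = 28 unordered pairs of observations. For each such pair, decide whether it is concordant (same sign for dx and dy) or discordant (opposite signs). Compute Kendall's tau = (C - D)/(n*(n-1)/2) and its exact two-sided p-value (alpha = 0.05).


Step 1: Enumerate the 28 unordered pairs (i,j) with i<j and classify each by sign(x_j-x_i) * sign(y_j-y_i).
  (1,2):dx=-1,dy=+4->D; (1,3):dx=-7,dy=-6->C; (1,4):dx=-5,dy=-4->C; (1,5):dx=-6,dy=-7->C
  (1,6):dx=-10,dy=+6->D; (1,7):dx=-8,dy=-2->C; (1,8):dx=-4,dy=+2->D; (2,3):dx=-6,dy=-10->C
  (2,4):dx=-4,dy=-8->C; (2,5):dx=-5,dy=-11->C; (2,6):dx=-9,dy=+2->D; (2,7):dx=-7,dy=-6->C
  (2,8):dx=-3,dy=-2->C; (3,4):dx=+2,dy=+2->C; (3,5):dx=+1,dy=-1->D; (3,6):dx=-3,dy=+12->D
  (3,7):dx=-1,dy=+4->D; (3,8):dx=+3,dy=+8->C; (4,5):dx=-1,dy=-3->C; (4,6):dx=-5,dy=+10->D
  (4,7):dx=-3,dy=+2->D; (4,8):dx=+1,dy=+6->C; (5,6):dx=-4,dy=+13->D; (5,7):dx=-2,dy=+5->D
  (5,8):dx=+2,dy=+9->C; (6,7):dx=+2,dy=-8->D; (6,8):dx=+6,dy=-4->D; (7,8):dx=+4,dy=+4->C
Step 2: C = 15, D = 13, total pairs = 28.
Step 3: tau = (C - D)/(n(n-1)/2) = (15 - 13)/28 = 0.071429.
Step 4: Exact two-sided p-value (enumerate n! = 40320 permutations of y under H0): p = 0.904861.
Step 5: alpha = 0.05. fail to reject H0.

tau_b = 0.0714 (C=15, D=13), p = 0.904861, fail to reject H0.


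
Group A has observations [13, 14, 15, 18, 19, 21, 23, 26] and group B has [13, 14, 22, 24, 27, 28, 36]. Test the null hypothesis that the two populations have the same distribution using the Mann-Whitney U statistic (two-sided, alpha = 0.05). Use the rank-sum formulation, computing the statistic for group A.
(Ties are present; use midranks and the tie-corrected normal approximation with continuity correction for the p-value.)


Step 1: Combine and sort all 15 observations; assign midranks.
sorted (value, group): (13,X), (13,Y), (14,X), (14,Y), (15,X), (18,X), (19,X), (21,X), (22,Y), (23,X), (24,Y), (26,X), (27,Y), (28,Y), (36,Y)
ranks: 13->1.5, 13->1.5, 14->3.5, 14->3.5, 15->5, 18->6, 19->7, 21->8, 22->9, 23->10, 24->11, 26->12, 27->13, 28->14, 36->15
Step 2: Rank sum for X: R1 = 1.5 + 3.5 + 5 + 6 + 7 + 8 + 10 + 12 = 53.
Step 3: U_X = R1 - n1(n1+1)/2 = 53 - 8*9/2 = 53 - 36 = 17.
       U_Y = n1*n2 - U_X = 56 - 17 = 39.
Step 4: Ties are present, so use the tie-corrected normal approximation (with continuity correction) for the p-value.
Step 5: p-value = 0.223485; compare to alpha = 0.05. fail to reject H0.

U_X = 17, p = 0.223485, fail to reject H0 at alpha = 0.05.


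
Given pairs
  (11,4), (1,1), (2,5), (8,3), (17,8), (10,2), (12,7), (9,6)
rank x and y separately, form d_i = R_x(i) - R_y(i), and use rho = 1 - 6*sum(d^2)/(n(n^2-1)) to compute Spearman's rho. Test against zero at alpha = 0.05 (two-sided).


Step 1: Rank x and y separately (midranks; no ties here).
rank(x): 11->6, 1->1, 2->2, 8->3, 17->8, 10->5, 12->7, 9->4
rank(y): 4->4, 1->1, 5->5, 3->3, 8->8, 2->2, 7->7, 6->6
Step 2: d_i = R_x(i) - R_y(i); compute d_i^2.
  (6-4)^2=4, (1-1)^2=0, (2-5)^2=9, (3-3)^2=0, (8-8)^2=0, (5-2)^2=9, (7-7)^2=0, (4-6)^2=4
sum(d^2) = 26.
Step 3: rho = 1 - 6*26 / (8*(8^2 - 1)) = 1 - 156/504 = 0.690476.
Step 4: Under H0, t = rho * sqrt((n-2)/(1-rho^2)) = 2.3382 ~ t(6).
Step 5: Two-sided p-value from the t-distribution with 6 df = 0.057990.
Step 6: alpha = 0.05. fail to reject H0.

rho = 0.6905, p = 0.057990, fail to reject H0 at alpha = 0.05.


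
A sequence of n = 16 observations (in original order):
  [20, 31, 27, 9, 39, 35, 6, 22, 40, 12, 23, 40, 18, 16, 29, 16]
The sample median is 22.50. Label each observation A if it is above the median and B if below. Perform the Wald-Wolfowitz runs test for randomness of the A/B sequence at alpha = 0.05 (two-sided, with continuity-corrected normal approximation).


Step 1: Compute median = 22.50; label A = above, B = below.
Labels in order: BAABAABBABAABBAB  (n_A = 8, n_B = 8)
Step 2: Count runs R = 11.
Step 3: Under H0 (random ordering), E[R] = 2*n_A*n_B/(n_A+n_B) + 1 = 2*8*8/16 + 1 = 9.0000.
        Var[R] = 2*n_A*n_B*(2*n_A*n_B - n_A - n_B) / ((n_A+n_B)^2 * (n_A+n_B-1)) = 14336/3840 = 3.7333.
        SD[R] = 1.9322.
Step 4: Continuity-corrected z = (R - 0.5 - E[R]) / SD[R] = (11 - 0.5 - 9.0000) / 1.9322 = 0.7763.
Step 5: Two-sided p-value via normal approximation = 2*(1 - Phi(|z|)) = 0.437558.
Step 6: alpha = 0.05. fail to reject H0.

R = 11, z = 0.7763, p = 0.437558, fail to reject H0.


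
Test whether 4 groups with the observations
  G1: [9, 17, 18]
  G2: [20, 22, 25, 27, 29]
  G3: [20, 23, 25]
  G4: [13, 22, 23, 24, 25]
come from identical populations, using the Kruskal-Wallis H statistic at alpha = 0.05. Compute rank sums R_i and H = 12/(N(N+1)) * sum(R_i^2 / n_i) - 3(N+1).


Step 1: Combine all N = 16 observations and assign midranks.
sorted (value, group, rank): (9,G1,1), (13,G4,2), (17,G1,3), (18,G1,4), (20,G2,5.5), (20,G3,5.5), (22,G2,7.5), (22,G4,7.5), (23,G3,9.5), (23,G4,9.5), (24,G4,11), (25,G2,13), (25,G3,13), (25,G4,13), (27,G2,15), (29,G2,16)
Step 2: Sum ranks within each group.
R_1 = 8 (n_1 = 3)
R_2 = 57 (n_2 = 5)
R_3 = 28 (n_3 = 3)
R_4 = 43 (n_4 = 5)
Step 3: H = 12/(N(N+1)) * sum(R_i^2/n_i) - 3(N+1)
     = 12/(16*17) * (8^2/3 + 57^2/5 + 28^2/3 + 43^2/5) - 3*17
     = 0.044118 * 1302.27 - 51
     = 6.452941.
Step 4: Ties present; correction factor C = 1 - 42/(16^3 - 16) = 0.989706. Corrected H = 6.452941 / 0.989706 = 6.520059.
Step 5: Under H0, H ~ chi^2(3); p-value = 0.088875.
Step 6: alpha = 0.05. fail to reject H0.

H = 6.5201, df = 3, p = 0.088875, fail to reject H0.


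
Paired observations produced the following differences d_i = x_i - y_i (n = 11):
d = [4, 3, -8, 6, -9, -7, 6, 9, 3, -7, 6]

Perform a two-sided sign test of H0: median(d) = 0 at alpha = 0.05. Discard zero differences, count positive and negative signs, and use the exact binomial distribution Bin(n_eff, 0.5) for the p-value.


Step 1: Discard zero differences. Original n = 11; n_eff = number of nonzero differences = 11.
Nonzero differences (with sign): +4, +3, -8, +6, -9, -7, +6, +9, +3, -7, +6
Step 2: Count signs: positive = 7, negative = 4.
Step 3: Under H0: P(positive) = 0.5, so the number of positives S ~ Bin(11, 0.5).
Step 4: Two-sided exact p-value = sum of Bin(11,0.5) probabilities at or below the observed probability = 0.548828.
Step 5: alpha = 0.05. fail to reject H0.

n_eff = 11, pos = 7, neg = 4, p = 0.548828, fail to reject H0.


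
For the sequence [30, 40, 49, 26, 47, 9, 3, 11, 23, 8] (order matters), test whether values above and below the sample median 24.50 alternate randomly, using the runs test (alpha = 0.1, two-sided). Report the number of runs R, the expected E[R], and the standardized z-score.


Step 1: Compute median = 24.50; label A = above, B = below.
Labels in order: AAAAABBBBB  (n_A = 5, n_B = 5)
Step 2: Count runs R = 2.
Step 3: Under H0 (random ordering), E[R] = 2*n_A*n_B/(n_A+n_B) + 1 = 2*5*5/10 + 1 = 6.0000.
        Var[R] = 2*n_A*n_B*(2*n_A*n_B - n_A - n_B) / ((n_A+n_B)^2 * (n_A+n_B-1)) = 2000/900 = 2.2222.
        SD[R] = 1.4907.
Step 4: Continuity-corrected z = (R + 0.5 - E[R]) / SD[R] = (2 + 0.5 - 6.0000) / 1.4907 = -2.3479.
Step 5: Two-sided p-value via normal approximation = 2*(1 - Phi(|z|)) = 0.018881.
Step 6: alpha = 0.1. reject H0.

R = 2, z = -2.3479, p = 0.018881, reject H0.


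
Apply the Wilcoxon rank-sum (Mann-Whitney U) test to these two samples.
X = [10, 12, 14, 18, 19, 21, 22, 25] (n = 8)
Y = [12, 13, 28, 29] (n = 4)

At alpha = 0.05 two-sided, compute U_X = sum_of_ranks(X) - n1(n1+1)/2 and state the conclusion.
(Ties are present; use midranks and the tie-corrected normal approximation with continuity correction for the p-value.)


Step 1: Combine and sort all 12 observations; assign midranks.
sorted (value, group): (10,X), (12,X), (12,Y), (13,Y), (14,X), (18,X), (19,X), (21,X), (22,X), (25,X), (28,Y), (29,Y)
ranks: 10->1, 12->2.5, 12->2.5, 13->4, 14->5, 18->6, 19->7, 21->8, 22->9, 25->10, 28->11, 29->12
Step 2: Rank sum for X: R1 = 1 + 2.5 + 5 + 6 + 7 + 8 + 9 + 10 = 48.5.
Step 3: U_X = R1 - n1(n1+1)/2 = 48.5 - 8*9/2 = 48.5 - 36 = 12.5.
       U_Y = n1*n2 - U_X = 32 - 12.5 = 19.5.
Step 4: Ties are present, so use the tie-corrected normal approximation (with continuity correction) for the p-value.
Step 5: p-value = 0.609759; compare to alpha = 0.05. fail to reject H0.

U_X = 12.5, p = 0.609759, fail to reject H0 at alpha = 0.05.


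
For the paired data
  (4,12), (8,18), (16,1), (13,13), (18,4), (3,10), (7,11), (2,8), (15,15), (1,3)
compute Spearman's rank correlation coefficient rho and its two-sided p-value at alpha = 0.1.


Step 1: Rank x and y separately (midranks; no ties here).
rank(x): 4->4, 8->6, 16->9, 13->7, 18->10, 3->3, 7->5, 2->2, 15->8, 1->1
rank(y): 12->7, 18->10, 1->1, 13->8, 4->3, 10->5, 11->6, 8->4, 15->9, 3->2
Step 2: d_i = R_x(i) - R_y(i); compute d_i^2.
  (4-7)^2=9, (6-10)^2=16, (9-1)^2=64, (7-8)^2=1, (10-3)^2=49, (3-5)^2=4, (5-6)^2=1, (2-4)^2=4, (8-9)^2=1, (1-2)^2=1
sum(d^2) = 150.
Step 3: rho = 1 - 6*150 / (10*(10^2 - 1)) = 1 - 900/990 = 0.090909.
Step 4: Under H0, t = rho * sqrt((n-2)/(1-rho^2)) = 0.2582 ~ t(8).
Step 5: Two-sided p-value from the t-distribution with 8 df = 0.802772.
Step 6: alpha = 0.1. fail to reject H0.

rho = 0.0909, p = 0.802772, fail to reject H0 at alpha = 0.1.


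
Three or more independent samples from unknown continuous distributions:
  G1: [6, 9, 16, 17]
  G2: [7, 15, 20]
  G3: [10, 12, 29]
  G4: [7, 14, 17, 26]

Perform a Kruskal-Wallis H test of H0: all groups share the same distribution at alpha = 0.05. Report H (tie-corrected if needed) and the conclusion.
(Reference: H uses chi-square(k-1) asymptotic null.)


Step 1: Combine all N = 14 observations and assign midranks.
sorted (value, group, rank): (6,G1,1), (7,G2,2.5), (7,G4,2.5), (9,G1,4), (10,G3,5), (12,G3,6), (14,G4,7), (15,G2,8), (16,G1,9), (17,G1,10.5), (17,G4,10.5), (20,G2,12), (26,G4,13), (29,G3,14)
Step 2: Sum ranks within each group.
R_1 = 24.5 (n_1 = 4)
R_2 = 22.5 (n_2 = 3)
R_3 = 25 (n_3 = 3)
R_4 = 33 (n_4 = 4)
Step 3: H = 12/(N(N+1)) * sum(R_i^2/n_i) - 3(N+1)
     = 12/(14*15) * (24.5^2/4 + 22.5^2/3 + 25^2/3 + 33^2/4) - 3*15
     = 0.057143 * 799.396 - 45
     = 0.679762.
Step 4: Ties present; correction factor C = 1 - 12/(14^3 - 14) = 0.995604. Corrected H = 0.679762 / 0.995604 = 0.682763.
Step 5: Under H0, H ~ chi^2(3); p-value = 0.877251.
Step 6: alpha = 0.05. fail to reject H0.

H = 0.6828, df = 3, p = 0.877251, fail to reject H0.


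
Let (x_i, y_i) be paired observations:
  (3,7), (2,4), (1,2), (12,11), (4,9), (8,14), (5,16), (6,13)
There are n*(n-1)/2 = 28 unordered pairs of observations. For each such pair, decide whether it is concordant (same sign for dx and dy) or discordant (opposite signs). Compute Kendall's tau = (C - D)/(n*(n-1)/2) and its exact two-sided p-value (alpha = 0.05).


Step 1: Enumerate the 28 unordered pairs (i,j) with i<j and classify each by sign(x_j-x_i) * sign(y_j-y_i).
  (1,2):dx=-1,dy=-3->C; (1,3):dx=-2,dy=-5->C; (1,4):dx=+9,dy=+4->C; (1,5):dx=+1,dy=+2->C
  (1,6):dx=+5,dy=+7->C; (1,7):dx=+2,dy=+9->C; (1,8):dx=+3,dy=+6->C; (2,3):dx=-1,dy=-2->C
  (2,4):dx=+10,dy=+7->C; (2,5):dx=+2,dy=+5->C; (2,6):dx=+6,dy=+10->C; (2,7):dx=+3,dy=+12->C
  (2,8):dx=+4,dy=+9->C; (3,4):dx=+11,dy=+9->C; (3,5):dx=+3,dy=+7->C; (3,6):dx=+7,dy=+12->C
  (3,7):dx=+4,dy=+14->C; (3,8):dx=+5,dy=+11->C; (4,5):dx=-8,dy=-2->C; (4,6):dx=-4,dy=+3->D
  (4,7):dx=-7,dy=+5->D; (4,8):dx=-6,dy=+2->D; (5,6):dx=+4,dy=+5->C; (5,7):dx=+1,dy=+7->C
  (5,8):dx=+2,dy=+4->C; (6,7):dx=-3,dy=+2->D; (6,8):dx=-2,dy=-1->C; (7,8):dx=+1,dy=-3->D
Step 2: C = 23, D = 5, total pairs = 28.
Step 3: tau = (C - D)/(n(n-1)/2) = (23 - 5)/28 = 0.642857.
Step 4: Exact two-sided p-value (enumerate n! = 40320 permutations of y under H0): p = 0.031151.
Step 5: alpha = 0.05. reject H0.

tau_b = 0.6429 (C=23, D=5), p = 0.031151, reject H0.


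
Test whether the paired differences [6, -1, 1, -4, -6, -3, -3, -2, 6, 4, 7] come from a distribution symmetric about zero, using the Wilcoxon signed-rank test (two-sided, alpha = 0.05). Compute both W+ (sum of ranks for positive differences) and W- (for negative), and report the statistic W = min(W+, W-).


Step 1: Drop any zero differences (none here) and take |d_i|.
|d| = [6, 1, 1, 4, 6, 3, 3, 2, 6, 4, 7]
Step 2: Midrank |d_i| (ties get averaged ranks).
ranks: |6|->9, |1|->1.5, |1|->1.5, |4|->6.5, |6|->9, |3|->4.5, |3|->4.5, |2|->3, |6|->9, |4|->6.5, |7|->11
Step 3: Attach original signs; sum ranks with positive sign and with negative sign.
W+ = 9 + 1.5 + 9 + 6.5 + 11 = 37
W- = 1.5 + 6.5 + 9 + 4.5 + 4.5 + 3 = 29
(Check: W+ + W- = 66 should equal n(n+1)/2 = 66.)
Step 4: Test statistic W = min(W+, W-) = 29.
Step 5: Ties in |d|, so use the tie-corrected normal approximation.
        E[W] = n(n+1)/4 = 11*12/4 = 33.
        Tie groups: |d|=1 (t=2), |d|=3 (t=2), |d|=4 (t=2), |d|=6 (t=3); sum(t^3 - t) = 42.
        Var[W] = n(n+1)(2n+1)/24 - sum(t^3-t)/48 = 3036/24 - 42/48 = 125.625.
        z = (W - E[W]) / sqrt(Var[W]) = (29 - 33) / 11.2083 = -0.3569.
        Two-sided p = 2*Phi(z) = 0.721182.
Step 6: alpha = 0.05. fail to reject H0.

W+ = 37, W- = 29, W = min = 29, p = 0.721182, fail to reject H0.


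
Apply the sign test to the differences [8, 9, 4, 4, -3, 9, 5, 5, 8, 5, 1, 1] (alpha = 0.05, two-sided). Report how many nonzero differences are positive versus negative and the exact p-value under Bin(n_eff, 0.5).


Step 1: Discard zero differences. Original n = 12; n_eff = number of nonzero differences = 12.
Nonzero differences (with sign): +8, +9, +4, +4, -3, +9, +5, +5, +8, +5, +1, +1
Step 2: Count signs: positive = 11, negative = 1.
Step 3: Under H0: P(positive) = 0.5, so the number of positives S ~ Bin(12, 0.5).
Step 4: Two-sided exact p-value = sum of Bin(12,0.5) probabilities at or below the observed probability = 0.006348.
Step 5: alpha = 0.05. reject H0.

n_eff = 12, pos = 11, neg = 1, p = 0.006348, reject H0.


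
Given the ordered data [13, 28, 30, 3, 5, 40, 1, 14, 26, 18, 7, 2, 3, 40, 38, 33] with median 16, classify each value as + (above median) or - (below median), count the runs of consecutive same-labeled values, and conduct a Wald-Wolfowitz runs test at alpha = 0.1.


Step 1: Compute median = 16; label A = above, B = below.
Labels in order: BAABBABBAABBBAAA  (n_A = 8, n_B = 8)
Step 2: Count runs R = 8.
Step 3: Under H0 (random ordering), E[R] = 2*n_A*n_B/(n_A+n_B) + 1 = 2*8*8/16 + 1 = 9.0000.
        Var[R] = 2*n_A*n_B*(2*n_A*n_B - n_A - n_B) / ((n_A+n_B)^2 * (n_A+n_B-1)) = 14336/3840 = 3.7333.
        SD[R] = 1.9322.
Step 4: Continuity-corrected z = (R + 0.5 - E[R]) / SD[R] = (8 + 0.5 - 9.0000) / 1.9322 = -0.2588.
Step 5: Two-sided p-value via normal approximation = 2*(1 - Phi(|z|)) = 0.795809.
Step 6: alpha = 0.1. fail to reject H0.

R = 8, z = -0.2588, p = 0.795809, fail to reject H0.


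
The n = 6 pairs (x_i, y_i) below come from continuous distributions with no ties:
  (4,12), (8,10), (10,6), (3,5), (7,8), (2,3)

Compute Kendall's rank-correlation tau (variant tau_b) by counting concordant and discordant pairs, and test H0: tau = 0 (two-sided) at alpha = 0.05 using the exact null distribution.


Step 1: Enumerate the 15 unordered pairs (i,j) with i<j and classify each by sign(x_j-x_i) * sign(y_j-y_i).
  (1,2):dx=+4,dy=-2->D; (1,3):dx=+6,dy=-6->D; (1,4):dx=-1,dy=-7->C; (1,5):dx=+3,dy=-4->D
  (1,6):dx=-2,dy=-9->C; (2,3):dx=+2,dy=-4->D; (2,4):dx=-5,dy=-5->C; (2,5):dx=-1,dy=-2->C
  (2,6):dx=-6,dy=-7->C; (3,4):dx=-7,dy=-1->C; (3,5):dx=-3,dy=+2->D; (3,6):dx=-8,dy=-3->C
  (4,5):dx=+4,dy=+3->C; (4,6):dx=-1,dy=-2->C; (5,6):dx=-5,dy=-5->C
Step 2: C = 10, D = 5, total pairs = 15.
Step 3: tau = (C - D)/(n(n-1)/2) = (10 - 5)/15 = 0.333333.
Step 4: Exact two-sided p-value (enumerate n! = 720 permutations of y under H0): p = 0.469444.
Step 5: alpha = 0.05. fail to reject H0.

tau_b = 0.3333 (C=10, D=5), p = 0.469444, fail to reject H0.


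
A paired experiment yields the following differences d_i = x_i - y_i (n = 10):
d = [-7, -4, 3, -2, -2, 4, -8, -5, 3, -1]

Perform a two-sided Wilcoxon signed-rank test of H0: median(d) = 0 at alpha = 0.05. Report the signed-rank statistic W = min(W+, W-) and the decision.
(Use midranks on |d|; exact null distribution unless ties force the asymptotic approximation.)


Step 1: Drop any zero differences (none here) and take |d_i|.
|d| = [7, 4, 3, 2, 2, 4, 8, 5, 3, 1]
Step 2: Midrank |d_i| (ties get averaged ranks).
ranks: |7|->9, |4|->6.5, |3|->4.5, |2|->2.5, |2|->2.5, |4|->6.5, |8|->10, |5|->8, |3|->4.5, |1|->1
Step 3: Attach original signs; sum ranks with positive sign and with negative sign.
W+ = 4.5 + 6.5 + 4.5 = 15.5
W- = 9 + 6.5 + 2.5 + 2.5 + 10 + 8 + 1 = 39.5
(Check: W+ + W- = 55 should equal n(n+1)/2 = 55.)
Step 4: Test statistic W = min(W+, W-) = 15.5.
Step 5: Ties in |d|, so use the tie-corrected normal approximation.
        E[W] = n(n+1)/4 = 10*11/4 = 27.5.
        Tie groups: |d|=2 (t=2), |d|=3 (t=2), |d|=4 (t=2); sum(t^3 - t) = 18.
        Var[W] = n(n+1)(2n+1)/24 - sum(t^3-t)/48 = 2310/24 - 18/48 = 95.875.
        z = (W - E[W]) / sqrt(Var[W]) = (15.5 - 27.5) / 9.7916 = -1.2255.
        Two-sided p = 2*Phi(z) = 0.220371.
Step 6: alpha = 0.05. fail to reject H0.

W+ = 15.5, W- = 39.5, W = min = 15.5, p = 0.220371, fail to reject H0.


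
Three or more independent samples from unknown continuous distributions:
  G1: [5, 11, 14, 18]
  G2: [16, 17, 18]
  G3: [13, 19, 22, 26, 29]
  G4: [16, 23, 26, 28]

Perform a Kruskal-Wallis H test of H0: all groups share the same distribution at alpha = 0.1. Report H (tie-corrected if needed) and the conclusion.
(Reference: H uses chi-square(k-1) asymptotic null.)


Step 1: Combine all N = 16 observations and assign midranks.
sorted (value, group, rank): (5,G1,1), (11,G1,2), (13,G3,3), (14,G1,4), (16,G2,5.5), (16,G4,5.5), (17,G2,7), (18,G1,8.5), (18,G2,8.5), (19,G3,10), (22,G3,11), (23,G4,12), (26,G3,13.5), (26,G4,13.5), (28,G4,15), (29,G3,16)
Step 2: Sum ranks within each group.
R_1 = 15.5 (n_1 = 4)
R_2 = 21 (n_2 = 3)
R_3 = 53.5 (n_3 = 5)
R_4 = 46 (n_4 = 4)
Step 3: H = 12/(N(N+1)) * sum(R_i^2/n_i) - 3(N+1)
     = 12/(16*17) * (15.5^2/4 + 21^2/3 + 53.5^2/5 + 46^2/4) - 3*17
     = 0.044118 * 1308.51 - 51
     = 6.728493.
Step 4: Ties present; correction factor C = 1 - 18/(16^3 - 16) = 0.995588. Corrected H = 6.728493 / 0.995588 = 6.758309.
Step 5: Under H0, H ~ chi^2(3); p-value = 0.080014.
Step 6: alpha = 0.1. reject H0.

H = 6.7583, df = 3, p = 0.080014, reject H0.


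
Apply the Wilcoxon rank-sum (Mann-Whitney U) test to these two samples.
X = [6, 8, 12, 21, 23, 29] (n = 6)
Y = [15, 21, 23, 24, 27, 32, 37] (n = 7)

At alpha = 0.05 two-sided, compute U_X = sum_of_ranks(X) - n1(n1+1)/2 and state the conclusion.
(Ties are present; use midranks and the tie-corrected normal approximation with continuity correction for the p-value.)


Step 1: Combine and sort all 13 observations; assign midranks.
sorted (value, group): (6,X), (8,X), (12,X), (15,Y), (21,X), (21,Y), (23,X), (23,Y), (24,Y), (27,Y), (29,X), (32,Y), (37,Y)
ranks: 6->1, 8->2, 12->3, 15->4, 21->5.5, 21->5.5, 23->7.5, 23->7.5, 24->9, 27->10, 29->11, 32->12, 37->13
Step 2: Rank sum for X: R1 = 1 + 2 + 3 + 5.5 + 7.5 + 11 = 30.
Step 3: U_X = R1 - n1(n1+1)/2 = 30 - 6*7/2 = 30 - 21 = 9.
       U_Y = n1*n2 - U_X = 42 - 9 = 33.
Step 4: Ties are present, so use the tie-corrected normal approximation (with continuity correction) for the p-value.
Step 5: p-value = 0.099478; compare to alpha = 0.05. fail to reject H0.

U_X = 9, p = 0.099478, fail to reject H0 at alpha = 0.05.


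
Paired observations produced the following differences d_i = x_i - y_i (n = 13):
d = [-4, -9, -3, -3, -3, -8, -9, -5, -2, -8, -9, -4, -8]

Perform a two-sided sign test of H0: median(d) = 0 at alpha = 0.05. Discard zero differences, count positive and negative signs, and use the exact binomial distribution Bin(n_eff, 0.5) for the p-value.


Step 1: Discard zero differences. Original n = 13; n_eff = number of nonzero differences = 13.
Nonzero differences (with sign): -4, -9, -3, -3, -3, -8, -9, -5, -2, -8, -9, -4, -8
Step 2: Count signs: positive = 0, negative = 13.
Step 3: Under H0: P(positive) = 0.5, so the number of positives S ~ Bin(13, 0.5).
Step 4: Two-sided exact p-value = sum of Bin(13,0.5) probabilities at or below the observed probability = 0.000244.
Step 5: alpha = 0.05. reject H0.

n_eff = 13, pos = 0, neg = 13, p = 0.000244, reject H0.
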